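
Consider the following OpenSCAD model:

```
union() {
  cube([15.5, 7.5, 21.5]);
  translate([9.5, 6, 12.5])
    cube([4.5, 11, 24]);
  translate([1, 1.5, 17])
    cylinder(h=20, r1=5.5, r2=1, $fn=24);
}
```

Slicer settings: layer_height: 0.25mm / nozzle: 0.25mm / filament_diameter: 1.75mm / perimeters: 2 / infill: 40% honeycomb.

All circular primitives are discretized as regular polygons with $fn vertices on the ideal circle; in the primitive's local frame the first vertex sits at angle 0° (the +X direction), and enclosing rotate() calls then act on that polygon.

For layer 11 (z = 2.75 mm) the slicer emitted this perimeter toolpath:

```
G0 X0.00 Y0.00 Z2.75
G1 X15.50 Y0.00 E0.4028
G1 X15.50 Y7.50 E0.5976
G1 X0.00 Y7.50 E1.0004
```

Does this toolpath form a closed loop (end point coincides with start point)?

Start point (G0): (0.00, 0.00). End point (last G1): the path does not return to the start — open.

no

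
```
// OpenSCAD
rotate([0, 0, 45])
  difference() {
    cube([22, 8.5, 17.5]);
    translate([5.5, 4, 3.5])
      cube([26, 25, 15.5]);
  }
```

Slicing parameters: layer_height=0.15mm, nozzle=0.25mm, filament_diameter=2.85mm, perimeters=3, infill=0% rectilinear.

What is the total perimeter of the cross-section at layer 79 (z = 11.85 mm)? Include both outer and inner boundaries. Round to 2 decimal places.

61.00 mm

At z = 11.85 mm: the 22×8.5 cube contributes its full rectangle (perimeter 61.00 mm); the 26×25 cube at (5.5, 4) contributes its full rectangle (perimeter 102.00 mm); After the difference (first − rest): starting from the 22×8.5 cube, the 26×25 cube at (5.5, 4) partially overlaps it — only the 74.25 mm² overlap (of its 650.00 mm²) is removed, clipping the outline — boundary = 61.00 mm; (rotated 45° about Z; rotation is an isometry so areas/perimeters/island counts are preserved). Overall, the cross-section is a single solid region. Total boundary length (outer) = 61.00 mm.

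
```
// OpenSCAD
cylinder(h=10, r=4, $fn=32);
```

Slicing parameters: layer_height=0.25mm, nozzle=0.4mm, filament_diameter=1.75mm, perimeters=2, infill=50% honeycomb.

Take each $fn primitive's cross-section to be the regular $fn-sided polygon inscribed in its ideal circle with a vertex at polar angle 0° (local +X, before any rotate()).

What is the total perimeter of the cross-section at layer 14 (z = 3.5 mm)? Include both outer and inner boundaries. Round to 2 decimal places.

At z = 3.5 mm: the r=4 cylinder contributes a regular 32-gon of circumradius 4 (perimeter = 2·32·4.000·sin(180°/32) = 25.09 mm). Overall, the cross-section is a single solid region. Total boundary length (outer) = 25.09 mm.

25.09 mm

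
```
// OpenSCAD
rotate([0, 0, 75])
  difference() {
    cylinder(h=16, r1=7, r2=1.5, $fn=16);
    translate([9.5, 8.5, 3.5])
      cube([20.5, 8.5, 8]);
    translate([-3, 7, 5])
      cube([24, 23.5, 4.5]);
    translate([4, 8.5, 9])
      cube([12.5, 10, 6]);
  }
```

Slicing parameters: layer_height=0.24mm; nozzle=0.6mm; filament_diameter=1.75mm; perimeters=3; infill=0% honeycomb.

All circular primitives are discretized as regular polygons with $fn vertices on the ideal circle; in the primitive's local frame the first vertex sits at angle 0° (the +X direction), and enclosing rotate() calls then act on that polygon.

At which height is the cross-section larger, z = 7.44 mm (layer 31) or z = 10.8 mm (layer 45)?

layer 31 (z = 7.44 mm)

Layer 31 (z = 7.44): the cone contributes a regular 16-gon of circumradius 4.442 (interpolated between r1=7 and r2=1.5 at t=0.465) (area = (16/2)·4.442²·sin(360°/16) = 60.42 mm²); the cube at (9.5, 8.5) (footprint 20.5×8.5) is included at this height (area 174.25 mm²); the 24×23.5 cube at (-3, 7) contributes its full rectangle (area 564.00 mm²); the cube at (4, 8.5) does not reach this height (z outside [9, 15]); Subtracting the remaining from the first: starting from the cone (60.42 mm²), the 20.5×8.5 cube at (9.5, 8.5) misses the remaining region (no effect); the 24×23.5 cube at (-3, 7) misses the remaining region (no effect) — area = 60.42 mm²; (rotated 75° about Z; rotation is an isometry so areas/perimeters/island counts are preserved). So its area = 60.42 mm². Layer 45 (z = 10.8): the cone contributes a regular 16-gon of circumradius 3.287 (interpolated between r1=7 and r2=1.5 at t=0.675) (area = (16/2)·3.287²·sin(360°/16) = 33.09 mm²); the 20.5×8.5 cube at (9.5, 8.5) contributes its full rectangle (area 174.25 mm²); the cube at (-3, 7) is not intersected at this z (z outside [5, 9.5]); the 12.5×10 cube at (4, 8.5) contributes its full rectangle (area 125.00 mm²); Taking the first minus the rest: starting from the cone (33.09 mm²), the 20.5×8.5 cube at (9.5, 8.5) misses the remaining region (no effect); the 12.5×10 cube at (4, 8.5) misses the remaining region (no effect) — area = 33.09 mm²; (whole slice rotated 75° about Z — lengths, areas and connectivity unchanged). So its area = 33.09 mm². Layer 31 is larger (60.42 vs 33.09 mm²).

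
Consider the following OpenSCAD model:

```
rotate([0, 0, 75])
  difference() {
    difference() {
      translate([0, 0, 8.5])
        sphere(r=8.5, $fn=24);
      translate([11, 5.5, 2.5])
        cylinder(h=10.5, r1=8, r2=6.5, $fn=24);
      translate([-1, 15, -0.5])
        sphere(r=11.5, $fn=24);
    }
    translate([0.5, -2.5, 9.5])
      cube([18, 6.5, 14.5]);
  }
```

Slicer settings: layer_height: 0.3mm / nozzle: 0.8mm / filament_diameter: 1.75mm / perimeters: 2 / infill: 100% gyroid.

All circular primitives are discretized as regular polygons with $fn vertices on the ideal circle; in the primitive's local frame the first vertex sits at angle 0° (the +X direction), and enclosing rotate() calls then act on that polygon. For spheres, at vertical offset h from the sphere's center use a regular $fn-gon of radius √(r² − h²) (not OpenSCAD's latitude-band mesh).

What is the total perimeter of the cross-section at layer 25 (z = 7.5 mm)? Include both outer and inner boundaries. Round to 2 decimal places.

53.15 mm

At z = 7.5 mm: the sphere: section is a regular 24-gon, circumradius = √(r²−h²) = √(8.5²−1²) = 8.441 (perimeter = 2·24·8.441·sin(180°/24) = 52.88 mm); the cone at (11, 5.5) contributes a regular 24-gon of circumradius 7.286 (interpolated between r1=8 and r2=6.5 at t=0.476) (perimeter = 2·24·7.286·sin(180°/24) = 45.65 mm); the r=11.5 sphere at (-1, 15) contributes a regular 24-gon of circumradius √(11.5²−8²) = 8.261 (perimeter = 2·24·8.261·sin(180°/24) = 51.76 mm); Subtracting the remaining from the first: starting from the r=8.5 sphere, the cone at (11, 5.5) partially overlaps it — only the 21.93 mm² overlap (of its 164.86 mm²) is removed, clipping the outline; the r=11.5 sphere at (-1, 15) partially overlaps it — only the 7.47 mm² overlap (of its 211.97 mm²) is removed, clipping the outline — boundary = 53.15 mm; the cube at (0.5, -2.5) does not reach this height (z outside [9.5, 24]); Taking the first minus the rest: none of the subtracted shapes is present at this height, so the result so far is unchanged — boundary = 53.15 mm; (rotated 75° about Z; rotation is an isometry so areas/perimeters/island counts are preserved). Overall, the cross-section is a single solid region. Total boundary length (outer) = 53.15 mm.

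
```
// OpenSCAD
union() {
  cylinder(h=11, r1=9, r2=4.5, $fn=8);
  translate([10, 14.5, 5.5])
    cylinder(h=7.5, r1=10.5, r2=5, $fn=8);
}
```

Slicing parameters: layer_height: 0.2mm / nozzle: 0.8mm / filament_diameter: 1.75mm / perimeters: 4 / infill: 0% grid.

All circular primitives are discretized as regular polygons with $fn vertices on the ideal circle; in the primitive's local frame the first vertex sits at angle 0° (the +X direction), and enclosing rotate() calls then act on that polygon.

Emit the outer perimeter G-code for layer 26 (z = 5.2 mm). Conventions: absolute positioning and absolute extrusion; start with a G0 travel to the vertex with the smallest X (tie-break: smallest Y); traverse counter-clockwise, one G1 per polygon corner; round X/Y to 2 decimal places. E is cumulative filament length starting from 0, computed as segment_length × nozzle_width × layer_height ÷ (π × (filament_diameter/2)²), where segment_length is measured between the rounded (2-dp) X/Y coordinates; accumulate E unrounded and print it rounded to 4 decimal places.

G0 X-6.87 Y0.00 Z5.20
G1 X-4.86 Y-4.86 E0.3498
G1 X0.00 Y-6.87 E0.6997
G1 X4.86 Y-4.86 E1.0495
G1 X6.87 Y0.00 E1.3994
G1 X4.86 Y4.86 E1.7492
G1 X0.00 Y6.87 E2.0991
G1 X-4.86 Y4.86 E2.4489
G1 X-6.87 Y0.00 E2.7988

At z = 5.2 mm: the cone contributes a regular 8-gon of circumradius 6.873 (interpolated between r1=9 and r2=4.5 at t=0.473); the cone at (10, 14.5) is absent (z outside [5.5, 13]); Combining (union): only the cone is present, so the union is just that shape — 1 connected region. The outline is a single polygon with 8 vertices. Extrusion per mm of travel: 0.8 × 0.2 / (π × 0.875²) = 0.066520. Accumulating E over each segment gives final E = 2.7988.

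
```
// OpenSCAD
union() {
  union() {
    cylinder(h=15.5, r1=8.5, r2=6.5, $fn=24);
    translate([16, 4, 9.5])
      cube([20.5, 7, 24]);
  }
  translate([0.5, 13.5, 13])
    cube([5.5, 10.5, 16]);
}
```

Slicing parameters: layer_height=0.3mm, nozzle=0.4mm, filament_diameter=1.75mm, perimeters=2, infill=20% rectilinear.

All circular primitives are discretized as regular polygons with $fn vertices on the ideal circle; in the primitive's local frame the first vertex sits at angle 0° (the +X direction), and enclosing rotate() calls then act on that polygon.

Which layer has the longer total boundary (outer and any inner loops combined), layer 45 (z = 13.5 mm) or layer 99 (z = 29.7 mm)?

layer 45 (z = 13.5 mm)

Layer 45 (z = 13.5): the cone contributes a regular 24-gon of circumradius 6.758 (interpolated between r1=8.5 and r2=6.5 at t=0.871) (perimeter = 2·24·6.758·sin(180°/24) = 42.34 mm); the cube at (16, 4) (footprint 20.5×7) is included at this height (perimeter 55.00 mm); Taking the union: the 2 present regions are separate (no shared area or edge), so areas and boundary lengths simply add and each stays a separate island — boundary = 97.34 mm; the cube at (0.5, 13.5) is present — its section is the full 5.5×10.5 rectangle (perimeter 32.00 mm); Combining (union): the 2 present regions are separate (no shared area or edge), so areas and boundary lengths simply add and each stays a separate island — boundary = 129.34 mm. So its perimeter = 129.34 mm. Layer 99 (z = 29.7): the cone does not reach this height (z outside [0, 15.5]); the 20.5×7 cube at (16, 4) contributes its full rectangle (perimeter 55.00 mm); Combining (union): only the 20.5×7 cube at (16, 4) is present, so the union is just that shape — boundary = 55.00 mm; the cube at (0.5, 13.5) is absent (z outside [13, 29]); Combining (union): only the result so far is present, so the union is just that shape — boundary = 55.00 mm. So its perimeter = 55.00 mm. Layer 45 is larger (129.34 vs 55.00 mm).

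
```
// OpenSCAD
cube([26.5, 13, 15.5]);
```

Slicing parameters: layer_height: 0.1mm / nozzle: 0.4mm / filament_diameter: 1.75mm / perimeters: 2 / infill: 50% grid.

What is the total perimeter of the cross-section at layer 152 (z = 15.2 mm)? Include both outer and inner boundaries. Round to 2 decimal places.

79.00 mm

At z = 15.2 mm: the cube (footprint 26.5×13) is included at this height (perimeter 79.00 mm). Overall, the cross-section is a single solid region. Total boundary length (outer) = 79.00 mm.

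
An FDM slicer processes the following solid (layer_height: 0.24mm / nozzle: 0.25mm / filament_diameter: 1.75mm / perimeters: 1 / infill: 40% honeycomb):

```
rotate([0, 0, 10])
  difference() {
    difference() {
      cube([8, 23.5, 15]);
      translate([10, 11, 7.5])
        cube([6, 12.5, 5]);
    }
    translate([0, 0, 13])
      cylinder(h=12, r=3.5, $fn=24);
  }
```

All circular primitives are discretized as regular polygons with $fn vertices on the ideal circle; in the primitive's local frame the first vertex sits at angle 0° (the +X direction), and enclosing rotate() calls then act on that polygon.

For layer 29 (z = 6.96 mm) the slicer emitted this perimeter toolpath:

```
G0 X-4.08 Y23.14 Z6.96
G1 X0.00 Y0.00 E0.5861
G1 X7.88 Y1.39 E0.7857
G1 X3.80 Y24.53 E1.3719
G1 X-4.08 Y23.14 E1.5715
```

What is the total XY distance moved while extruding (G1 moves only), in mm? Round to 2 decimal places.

Sum the Euclidean lengths of each G1 segment: total = 63.00 mm.

63.00 mm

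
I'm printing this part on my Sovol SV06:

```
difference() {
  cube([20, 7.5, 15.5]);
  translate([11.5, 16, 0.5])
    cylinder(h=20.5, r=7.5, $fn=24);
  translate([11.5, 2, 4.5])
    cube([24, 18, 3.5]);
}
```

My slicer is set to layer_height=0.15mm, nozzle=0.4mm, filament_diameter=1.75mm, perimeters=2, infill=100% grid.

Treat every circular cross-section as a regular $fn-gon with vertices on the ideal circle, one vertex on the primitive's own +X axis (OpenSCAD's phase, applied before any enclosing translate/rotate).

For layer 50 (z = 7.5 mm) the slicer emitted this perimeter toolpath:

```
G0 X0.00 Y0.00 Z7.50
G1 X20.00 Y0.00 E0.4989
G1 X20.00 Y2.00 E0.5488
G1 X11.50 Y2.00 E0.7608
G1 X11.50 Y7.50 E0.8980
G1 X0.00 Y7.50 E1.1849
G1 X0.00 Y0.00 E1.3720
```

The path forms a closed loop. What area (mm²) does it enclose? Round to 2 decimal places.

Apply the shoelace formula to the sequence of (X, Y) vertices; enclosed area = 103.25 mm².

103.25 mm²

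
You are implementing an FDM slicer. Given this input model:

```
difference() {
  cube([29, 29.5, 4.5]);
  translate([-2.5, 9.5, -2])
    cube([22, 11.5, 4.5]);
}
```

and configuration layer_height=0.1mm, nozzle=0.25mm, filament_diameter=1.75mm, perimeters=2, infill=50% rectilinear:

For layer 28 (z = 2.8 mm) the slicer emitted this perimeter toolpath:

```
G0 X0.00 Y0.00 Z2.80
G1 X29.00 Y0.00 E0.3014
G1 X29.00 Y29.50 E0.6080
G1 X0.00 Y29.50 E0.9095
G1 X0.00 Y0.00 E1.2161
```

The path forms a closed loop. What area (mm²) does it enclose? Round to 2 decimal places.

855.50 mm²

Apply the shoelace formula to the sequence of (X, Y) vertices; enclosed area = 855.50 mm².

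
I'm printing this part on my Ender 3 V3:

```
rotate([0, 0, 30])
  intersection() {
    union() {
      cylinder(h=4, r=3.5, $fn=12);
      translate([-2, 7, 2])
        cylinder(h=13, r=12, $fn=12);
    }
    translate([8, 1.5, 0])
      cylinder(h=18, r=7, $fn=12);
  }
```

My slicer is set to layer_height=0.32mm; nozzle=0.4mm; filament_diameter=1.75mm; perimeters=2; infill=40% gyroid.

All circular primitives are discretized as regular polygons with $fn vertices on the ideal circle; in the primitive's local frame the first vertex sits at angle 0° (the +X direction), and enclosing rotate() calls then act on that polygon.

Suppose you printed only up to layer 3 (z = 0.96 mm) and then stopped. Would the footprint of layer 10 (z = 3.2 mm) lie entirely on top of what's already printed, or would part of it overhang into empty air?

part overhangs

Compare the two slices. At z = 0.96: the r=3.5 cylinder contributes a regular 12-gon of circumradius 3.5 (area = (12/2)·3.500²·sin(360°/12) = 36.75 mm²); the cylinder at (-2, 7) is absent (z outside [2, 15]); Combining (union): only the r=3.5 cylinder is present, so the union is just that shape — area = 36.75 mm²; the r=7 cylinder at (8, 1.5) gives a regular 12-gon of circumradius 7 (constant along its height) (area = (12/2)·7.000²·sin(360°/12) = 147.00 mm²); After intersecting: the r=7 cylinder at (8, 1.5) partially overlaps that combined region; clipping to the common part keeps 8.42 mm² — area = 8.42 mm²; (whole slice rotated 30° about Z — lengths, areas and connectivity unchanged). At z = 3.2: the cylinder: section is a regular 12-gon, circumradius r=3.5 (area = (12/2)·3.500²·sin(360°/12) = 36.75 mm²); the r=12 cylinder at (-2, 7) contributes a regular 12-gon of circumradius 12 (area = (12/2)·12.000²·sin(360°/12) = 432.00 mm²); Merging all regions: the r=3.5 cylinder lies entirely inside the r=12 cylinder at (-2, 7), so the union is just the r=12 cylinder at (-2, 7) — area = 432.00 mm²; the r=7 cylinder at (8, 1.5) contributes a regular 12-gon of circumradius 7 (area = (12/2)·7.000²·sin(360°/12) = 147.00 mm²); Taking the intersection: the r=7 cylinder at (8, 1.5) partially overlaps the result so far; clipping to the common part keeps 68.71 mm² — area = 68.71 mm²; (whole slice rotated 30° about Z — lengths, areas and connectivity unchanged). Checking containment: at z = 3.2 the cross-section extends beyond the z = 0.96 cross-section by about 60.29 mm².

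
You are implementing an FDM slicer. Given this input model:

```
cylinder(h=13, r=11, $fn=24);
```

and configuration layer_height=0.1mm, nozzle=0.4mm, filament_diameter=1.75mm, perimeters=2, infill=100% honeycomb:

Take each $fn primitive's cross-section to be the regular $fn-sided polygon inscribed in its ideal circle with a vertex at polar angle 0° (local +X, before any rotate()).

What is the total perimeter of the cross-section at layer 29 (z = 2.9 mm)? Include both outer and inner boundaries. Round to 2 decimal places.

At z = 2.9 mm: the r=11 cylinder contributes a regular 24-gon of circumradius 11 (perimeter = 2·24·11.000·sin(180°/24) = 68.92 mm). Overall, the cross-section is a single solid region. Total boundary length (outer) = 68.92 mm.

68.92 mm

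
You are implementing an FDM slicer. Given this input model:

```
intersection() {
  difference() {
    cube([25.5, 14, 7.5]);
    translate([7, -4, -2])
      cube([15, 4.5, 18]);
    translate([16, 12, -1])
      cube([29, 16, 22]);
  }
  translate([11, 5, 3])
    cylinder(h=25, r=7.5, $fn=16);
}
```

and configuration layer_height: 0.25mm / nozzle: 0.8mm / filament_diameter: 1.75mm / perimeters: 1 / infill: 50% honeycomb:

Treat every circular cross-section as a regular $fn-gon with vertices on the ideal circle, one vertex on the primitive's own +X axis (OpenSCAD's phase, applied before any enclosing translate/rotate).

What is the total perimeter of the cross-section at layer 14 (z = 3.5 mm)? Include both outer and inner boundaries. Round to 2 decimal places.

At z = 3.5 mm: the cube is present — its section is the full 25.5×14 rectangle (perimeter 79.00 mm); the 15×4.5 cube at (7, -4) contributes its full rectangle (perimeter 39.00 mm); the cube at (16, 12) is present — its section is the full 29×16 rectangle (perimeter 90.00 mm); After the difference (first − rest): starting from the 25.5×14 cube, the 15×4.5 cube at (7, -4) partially overlaps it — only the 7.50 mm² overlap (of its 67.50 mm²) is removed, clipping the outline; the 29×16 cube at (16, 12) partially overlaps it — only the 19.00 mm² overlap (of its 464.00 mm²) is removed, clipping the outline — boundary = 80.00 mm; the cylinder at (11, 5): section is a regular 16-gon, circumradius r=7.5 (perimeter = 2·16·7.500·sin(180°/16) = 46.82 mm); Taking the intersection: the r=7.5 cylinder at (11, 5) partially overlaps the result so far; clipping to the common part keeps 149.17 mm² — boundary = 45.63 mm. Overall, the cross-section is a single solid region. Total boundary length (outer) = 45.63 mm.

45.63 mm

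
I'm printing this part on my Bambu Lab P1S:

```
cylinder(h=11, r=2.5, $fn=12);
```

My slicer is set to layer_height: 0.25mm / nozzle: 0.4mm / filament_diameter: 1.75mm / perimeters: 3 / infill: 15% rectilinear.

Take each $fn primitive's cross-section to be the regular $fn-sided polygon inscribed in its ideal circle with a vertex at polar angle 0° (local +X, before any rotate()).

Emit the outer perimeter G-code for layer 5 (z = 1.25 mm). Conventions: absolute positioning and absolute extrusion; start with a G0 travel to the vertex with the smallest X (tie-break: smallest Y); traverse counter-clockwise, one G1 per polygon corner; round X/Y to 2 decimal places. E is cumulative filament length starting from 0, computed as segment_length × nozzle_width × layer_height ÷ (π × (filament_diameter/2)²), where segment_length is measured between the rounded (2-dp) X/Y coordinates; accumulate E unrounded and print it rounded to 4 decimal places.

At z = 1.25 mm: the r=2.5 cylinder gives a regular 12-gon of circumradius 2.5 (constant along its height). The outline is a single polygon with 12 vertices. Extrusion per mm of travel: 0.4 × 0.25 / (π × 0.875²) = 0.041575. Accumulating E over each segment gives final E = 0.6464.

G0 X-2.50 Y0.00 Z1.25
G1 X-2.17 Y-1.25 E0.0537
G1 X-1.25 Y-2.17 E0.1078
G1 X0.00 Y-2.50 E0.1616
G1 X1.25 Y-2.17 E0.2153
G1 X2.17 Y-1.25 E0.2694
G1 X2.50 Y0.00 E0.3232
G1 X2.17 Y1.25 E0.3769
G1 X1.25 Y2.17 E0.4310
G1 X0.00 Y2.50 E0.4848
G1 X-1.25 Y2.17 E0.5385
G1 X-2.17 Y1.25 E0.5926
G1 X-2.50 Y0.00 E0.6464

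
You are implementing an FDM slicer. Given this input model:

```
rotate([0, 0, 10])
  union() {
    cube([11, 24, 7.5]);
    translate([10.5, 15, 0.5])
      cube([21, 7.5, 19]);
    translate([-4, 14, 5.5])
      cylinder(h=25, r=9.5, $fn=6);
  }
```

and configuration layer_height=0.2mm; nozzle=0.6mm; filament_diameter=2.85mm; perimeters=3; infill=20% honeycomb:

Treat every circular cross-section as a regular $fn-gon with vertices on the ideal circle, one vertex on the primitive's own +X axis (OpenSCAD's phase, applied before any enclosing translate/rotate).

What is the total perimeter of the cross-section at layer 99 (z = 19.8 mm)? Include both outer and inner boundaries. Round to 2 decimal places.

At z = 19.8 mm: the cube does not reach this height (z outside [0, 7.5]); the cube at (10.5, 15) is not intersected at this z (z outside [0.5, 19.5]); the r=9.5 cylinder at (-4, 14) contributes a regular 6-gon of circumradius 9.5 (perimeter = 2·6·9.500·sin(180°/6) = 57.00 mm); Taking the union: only the r=9.5 cylinder at (-4, 14) is present, so the union is just that shape — boundary = 57.00 mm; (whole slice rotated 10° about Z — lengths, areas and connectivity unchanged). Overall, the cross-section is a single solid region. Total boundary length (outer) = 57.00 mm.

57.00 mm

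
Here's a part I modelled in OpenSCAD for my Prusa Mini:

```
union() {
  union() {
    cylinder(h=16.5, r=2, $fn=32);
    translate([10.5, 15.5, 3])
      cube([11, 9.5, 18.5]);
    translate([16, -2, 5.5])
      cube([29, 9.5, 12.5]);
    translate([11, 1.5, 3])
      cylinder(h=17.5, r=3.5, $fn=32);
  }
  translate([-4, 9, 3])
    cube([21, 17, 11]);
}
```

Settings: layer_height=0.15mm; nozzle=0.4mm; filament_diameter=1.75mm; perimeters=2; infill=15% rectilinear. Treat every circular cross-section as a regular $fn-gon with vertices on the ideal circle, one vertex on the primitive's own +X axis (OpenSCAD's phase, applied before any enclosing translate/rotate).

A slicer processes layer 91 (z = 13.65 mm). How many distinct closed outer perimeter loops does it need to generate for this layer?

4

At z = 13.65 mm: the r=2 cylinder contributes a regular 32-gon of circumradius 2; the 11×9.5 cube at (10.5, 15.5) contributes its full rectangle; the cube at (16, -2) (footprint 29×9.5) is included at this height; the r=3.5 cylinder at (11, 1.5) gives a regular 32-gon of circumradius 3.5 (constant along its height); Taking the union: the 4 present regions are separate (no shared area or edge), so areas and boundary lengths simply add and each stays a separate island — 4 connected regions; the 21×17 cube at (-4, 9) contributes its full rectangle; Taking the union: the regions partially overlap (shared area 61.75 mm²), so overlapping operands fuse into one piece — 4 connected regions. The result has 4 disconnected regions.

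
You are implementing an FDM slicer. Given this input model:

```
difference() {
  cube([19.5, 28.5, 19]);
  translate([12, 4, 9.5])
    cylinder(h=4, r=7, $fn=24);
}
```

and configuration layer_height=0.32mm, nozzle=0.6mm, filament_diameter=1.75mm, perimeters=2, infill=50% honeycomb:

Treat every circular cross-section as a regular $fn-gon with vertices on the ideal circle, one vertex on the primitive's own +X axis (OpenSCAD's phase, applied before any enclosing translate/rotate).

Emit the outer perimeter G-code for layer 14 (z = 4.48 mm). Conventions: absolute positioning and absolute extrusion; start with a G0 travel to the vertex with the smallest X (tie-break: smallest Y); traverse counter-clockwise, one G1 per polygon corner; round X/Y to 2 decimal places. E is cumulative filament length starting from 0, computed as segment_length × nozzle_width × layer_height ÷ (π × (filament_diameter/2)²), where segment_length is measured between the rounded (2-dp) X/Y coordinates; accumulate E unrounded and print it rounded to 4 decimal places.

G0 X0.00 Y0.00 Z4.48
G1 X19.50 Y0.00 E1.5566
G1 X19.50 Y28.50 E3.8316
G1 X0.00 Y28.50 E5.3881
G1 X0.00 Y0.00 E7.6631

At z = 4.48 mm: the 19.5×28.5 cube contributes its full rectangle; the cylinder at (12, 4) is not intersected at this z (z outside [9.5, 13.5]); Taking the first minus the rest: none of the subtracted shapes is present at this height, so the 19.5×28.5 cube is unchanged — 1 connected region. The outline is a single polygon with 4 vertices. Extrusion per mm of travel: 0.6 × 0.32 / (π × 0.875²) = 0.079824. Accumulating E over each segment gives final E = 7.6631.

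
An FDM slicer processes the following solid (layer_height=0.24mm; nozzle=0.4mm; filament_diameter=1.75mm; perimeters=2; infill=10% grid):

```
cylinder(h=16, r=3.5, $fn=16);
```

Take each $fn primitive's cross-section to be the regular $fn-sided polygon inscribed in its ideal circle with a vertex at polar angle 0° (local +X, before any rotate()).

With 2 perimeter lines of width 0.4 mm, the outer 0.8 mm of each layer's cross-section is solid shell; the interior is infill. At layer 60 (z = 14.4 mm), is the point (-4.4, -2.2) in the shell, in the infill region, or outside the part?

outside

At z = 14.4 mm: the cylinder: section is a regular 16-gon, circumradius r=3.5. Overall, the cross-section is a single solid region. The nearest boundary edge runs (-3.23, -1.34)→(-2.47, -2.47); distance from the point to it = 1.45 mm. The point is not inside any of the regions above, so it lies outside the cross-section (1.45 mm from the nearest boundary).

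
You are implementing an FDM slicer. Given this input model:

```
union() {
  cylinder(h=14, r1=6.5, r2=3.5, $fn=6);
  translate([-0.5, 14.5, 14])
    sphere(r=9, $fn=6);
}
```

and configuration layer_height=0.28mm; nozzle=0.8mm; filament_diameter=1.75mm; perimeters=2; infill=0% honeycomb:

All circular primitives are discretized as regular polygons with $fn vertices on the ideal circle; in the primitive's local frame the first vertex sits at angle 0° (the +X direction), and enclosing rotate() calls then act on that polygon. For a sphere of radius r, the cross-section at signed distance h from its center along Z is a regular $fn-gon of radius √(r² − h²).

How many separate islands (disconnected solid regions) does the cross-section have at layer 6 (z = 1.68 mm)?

At z = 1.68 mm: the cone contributes a regular 6-gon of circumradius 6.140 (interpolated between r1=6.5 and r2=3.5 at t=0.120); the sphere at (-0.5, 14.5) is not intersected at this z (|z−center|=12.320 > r=9); Combining (union): only the cone is present, so the union is just that shape — 1 connected region. Overall, the cross-section is a single solid region. Island count = 1.

1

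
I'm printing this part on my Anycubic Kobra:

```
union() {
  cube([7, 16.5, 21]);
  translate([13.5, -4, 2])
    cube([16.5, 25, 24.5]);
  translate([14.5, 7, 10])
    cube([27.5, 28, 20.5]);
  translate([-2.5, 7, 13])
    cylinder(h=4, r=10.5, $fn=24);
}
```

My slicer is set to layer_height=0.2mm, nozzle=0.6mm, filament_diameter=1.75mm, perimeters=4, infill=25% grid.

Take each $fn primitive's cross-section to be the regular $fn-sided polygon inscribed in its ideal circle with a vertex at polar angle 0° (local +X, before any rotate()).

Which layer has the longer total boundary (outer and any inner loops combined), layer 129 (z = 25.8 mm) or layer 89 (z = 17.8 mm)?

layer 89 (z = 17.8 mm)

Layer 129 (z = 25.8): the cube does not reach this height (z outside [0, 21]); the 16.5×25 cube at (13.5, -4) contributes its full rectangle (perimeter 83.00 mm); the cube at (14.5, 7) (footprint 27.5×28) is included at this height (perimeter 111.00 mm); the cylinder at (-2.5, 7) is not intersected at this z (z outside [13, 17]); Taking the union: the regions partially overlap (shared area 217.00 mm²), so the edge portions inside another operand are dropped and the merged outline is re-measured after clipping — boundary = 135.00 mm. So its perimeter = 135.00 mm. Layer 89 (z = 17.8): the cube (footprint 7×16.5) is included at this height (perimeter 47.00 mm); the cube at (13.5, -4) is present — its section is the full 16.5×25 rectangle (perimeter 83.00 mm); the cube at (14.5, 7) is present — its section is the full 27.5×28 rectangle (perimeter 111.00 mm); the cylinder at (-2.5, 7) does not reach this height (z outside [13, 17]); Merging all regions: the regions partially overlap (shared area 217.00 mm²), so the edge portions inside another operand are dropped and the merged outline is re-measured after clipping — boundary = 182.00 mm. So its perimeter = 182.00 mm. Layer 89 is larger (182.00 vs 135.00 mm).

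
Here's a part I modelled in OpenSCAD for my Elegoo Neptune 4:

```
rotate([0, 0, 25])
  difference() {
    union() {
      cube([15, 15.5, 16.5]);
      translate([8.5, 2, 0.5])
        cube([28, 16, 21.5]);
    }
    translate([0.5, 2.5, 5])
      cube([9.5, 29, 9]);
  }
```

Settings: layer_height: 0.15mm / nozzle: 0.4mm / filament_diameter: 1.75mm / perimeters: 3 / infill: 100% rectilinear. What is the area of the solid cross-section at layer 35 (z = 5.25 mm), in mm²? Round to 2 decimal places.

465.50 mm²

At z = 5.25 mm: the cube (footprint 15×15.5) is included at this height (area 232.50 mm²); the cube at (8.5, 2) is present — its section is the full 28×16 rectangle (area 448.00 mm²); Merging all regions: the regions partially overlap — summed areas 680.50 mm² minus the doubly-counted overlap 87.75 mm² gives 592.75 mm² — area = 592.75 mm²; the cube at (0.5, 2.5) (footprint 9.5×29) is included at this height (area 275.50 mm²); Subtracting the remaining from the first: starting from that combined region (592.75 mm²), the 9.5×29 cube at (0.5, 2.5) partially overlaps it — only the 127.25 mm² overlap (of its 275.50 mm²) is removed, clipping the outline — area = 465.50 mm²; (whole slice rotated 25° about Z — lengths, areas and connectivity unchanged). Overall, the cross-section is a single solid region. Net area = 465.50 mm².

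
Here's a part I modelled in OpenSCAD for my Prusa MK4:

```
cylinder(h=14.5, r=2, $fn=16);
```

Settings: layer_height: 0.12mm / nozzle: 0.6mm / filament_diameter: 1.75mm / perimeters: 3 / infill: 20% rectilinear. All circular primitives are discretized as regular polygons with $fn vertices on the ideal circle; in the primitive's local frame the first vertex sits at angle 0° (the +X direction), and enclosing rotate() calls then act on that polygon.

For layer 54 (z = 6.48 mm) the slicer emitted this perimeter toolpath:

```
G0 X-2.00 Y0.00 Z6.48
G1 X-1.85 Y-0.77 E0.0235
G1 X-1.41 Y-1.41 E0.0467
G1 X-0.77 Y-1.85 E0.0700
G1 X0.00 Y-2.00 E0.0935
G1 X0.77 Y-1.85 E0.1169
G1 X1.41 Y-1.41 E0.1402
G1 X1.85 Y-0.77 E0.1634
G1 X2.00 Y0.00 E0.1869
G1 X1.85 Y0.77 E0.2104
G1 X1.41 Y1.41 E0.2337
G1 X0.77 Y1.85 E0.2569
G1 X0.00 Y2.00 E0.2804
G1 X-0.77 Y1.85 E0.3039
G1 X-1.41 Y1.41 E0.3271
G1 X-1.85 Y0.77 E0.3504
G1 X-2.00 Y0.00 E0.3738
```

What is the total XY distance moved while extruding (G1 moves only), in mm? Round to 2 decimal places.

Sum the Euclidean lengths of each G1 segment: total = 12.49 mm.

12.49 mm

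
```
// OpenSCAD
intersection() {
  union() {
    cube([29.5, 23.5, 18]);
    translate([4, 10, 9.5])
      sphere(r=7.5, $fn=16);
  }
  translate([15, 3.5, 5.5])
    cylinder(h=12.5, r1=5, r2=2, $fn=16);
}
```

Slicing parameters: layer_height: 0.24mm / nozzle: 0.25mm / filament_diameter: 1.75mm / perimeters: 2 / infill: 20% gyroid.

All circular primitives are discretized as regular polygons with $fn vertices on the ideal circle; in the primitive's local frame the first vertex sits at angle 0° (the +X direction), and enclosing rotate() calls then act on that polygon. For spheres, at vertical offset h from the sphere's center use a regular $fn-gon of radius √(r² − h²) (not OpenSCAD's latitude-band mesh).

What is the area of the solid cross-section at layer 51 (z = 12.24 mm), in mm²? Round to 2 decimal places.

At z = 12.24 mm: the cube is present — its section is the full 29.5×23.5 rectangle (area 693.25 mm²); the sphere at (4, 10): section is a regular 16-gon, circumradius = √(r²−h²) = √(7.5²−2.74²) = 6.982 (area = (16/2)·6.982²·sin(360°/16) = 149.22 mm²); Merging all regions: the regions partially overlap — summed areas 842.47 mm² minus the doubly-counted overlap 126.45 mm² gives 716.02 mm² — area = 716.02 mm²; the cone at (15, 3.5): at t=0.539 of its height the radius interpolates to r₁+(r₂−r₁)t = 3.382, giving a regular 16-gon of that circumradius (area = (16/2)·3.382²·sin(360°/16) = 35.03 mm²); Keeping only the common overlap: the cone at (15, 3.5) lies inside that combined region, so the common part is the cone at (15, 3.5) itself — area = 35.03 mm². Overall, the cross-section is a single solid region. Net area = 35.03 mm².

35.03 mm²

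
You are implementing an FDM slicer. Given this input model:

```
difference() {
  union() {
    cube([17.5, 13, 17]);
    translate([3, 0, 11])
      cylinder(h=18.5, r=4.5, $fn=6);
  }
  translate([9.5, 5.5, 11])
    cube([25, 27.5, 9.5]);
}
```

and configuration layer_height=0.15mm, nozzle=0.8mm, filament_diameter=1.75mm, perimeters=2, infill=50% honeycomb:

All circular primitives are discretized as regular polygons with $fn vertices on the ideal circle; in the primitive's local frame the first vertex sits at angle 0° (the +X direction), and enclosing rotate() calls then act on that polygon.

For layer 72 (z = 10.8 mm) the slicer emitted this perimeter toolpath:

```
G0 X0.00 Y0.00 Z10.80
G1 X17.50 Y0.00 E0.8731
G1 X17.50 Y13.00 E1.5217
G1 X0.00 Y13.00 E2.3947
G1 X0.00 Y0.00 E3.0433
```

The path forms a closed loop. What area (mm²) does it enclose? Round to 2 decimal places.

227.50 mm²

Apply the shoelace formula to the sequence of (X, Y) vertices; enclosed area = 227.50 mm².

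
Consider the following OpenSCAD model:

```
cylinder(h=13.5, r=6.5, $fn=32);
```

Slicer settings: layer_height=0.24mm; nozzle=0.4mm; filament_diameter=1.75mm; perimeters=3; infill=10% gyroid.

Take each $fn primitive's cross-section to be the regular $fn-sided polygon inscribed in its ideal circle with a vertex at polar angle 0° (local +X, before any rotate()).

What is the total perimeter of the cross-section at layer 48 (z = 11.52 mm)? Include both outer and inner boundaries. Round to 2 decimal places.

40.78 mm

At z = 11.52 mm: the r=6.5 cylinder gives a regular 32-gon of circumradius 6.5 (constant along its height) (perimeter = 2·32·6.500·sin(180°/32) = 40.78 mm). Overall, the cross-section is a single solid region. Total boundary length (outer) = 40.78 mm.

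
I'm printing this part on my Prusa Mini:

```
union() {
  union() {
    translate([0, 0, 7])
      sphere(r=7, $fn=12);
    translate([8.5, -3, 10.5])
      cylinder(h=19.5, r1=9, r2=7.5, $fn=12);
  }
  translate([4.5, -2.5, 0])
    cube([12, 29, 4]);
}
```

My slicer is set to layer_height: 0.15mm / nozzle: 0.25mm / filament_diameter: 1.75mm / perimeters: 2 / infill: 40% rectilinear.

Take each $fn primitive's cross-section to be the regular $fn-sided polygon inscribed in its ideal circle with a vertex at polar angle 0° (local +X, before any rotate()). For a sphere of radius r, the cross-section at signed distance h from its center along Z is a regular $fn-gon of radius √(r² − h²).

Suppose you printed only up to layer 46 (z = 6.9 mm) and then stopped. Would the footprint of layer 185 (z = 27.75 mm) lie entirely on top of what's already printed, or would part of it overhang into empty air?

part overhangs

Compare the two slices. At z = 6.9: the r=7 sphere slices to a regular 12-gon of circumradius 6.999 (√(r²−h²) with h=0.1 from center) (area = (12/2)·6.999²·sin(360°/12) = 146.97 mm²); the cone at (8.5, -3) is absent (z outside [10.5, 30]); Taking the union: only the r=7 sphere is present, so the union is just that shape — area = 146.97 mm²; the cube at (4.5, -2.5) is absent (z outside [0, 4]); Combining (union): only the result so far is present, so the union is just that shape — area = 146.97 mm². At z = 27.75: the sphere is not intersected at this z (|z−center|=20.750 > r=7); the cone at (8.5, -3): at t=0.885 of its height the radius interpolates to r₁+(r₂−r₁)t = 7.673, giving a regular 12-gon of that circumradius (area = (12/2)·7.673²·sin(360°/12) = 176.63 mm²); Taking the union: only the cone at (8.5, -3) is present, so the union is just that shape — area = 176.63 mm²; the cube at (4.5, -2.5) does not reach this height (z outside [0, 4]); Merging all regions: only the result so far is present, so the union is just that shape — area = 176.63 mm². Checking containment: at z = 27.75 the cross-section extends beyond the z = 6.9 cross-section by about 135.29 mm².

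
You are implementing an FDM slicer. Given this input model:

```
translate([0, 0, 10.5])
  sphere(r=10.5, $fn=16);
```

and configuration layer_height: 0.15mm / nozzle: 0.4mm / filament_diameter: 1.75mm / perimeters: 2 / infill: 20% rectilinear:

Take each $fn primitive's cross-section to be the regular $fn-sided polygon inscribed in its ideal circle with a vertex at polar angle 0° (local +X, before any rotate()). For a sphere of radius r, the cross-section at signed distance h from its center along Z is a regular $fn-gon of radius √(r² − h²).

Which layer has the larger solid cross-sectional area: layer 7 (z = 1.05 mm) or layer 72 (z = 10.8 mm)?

Layer 7 (z = 1.05): the r=10.5 sphere contributes a regular 16-gon of circumradius √(10.5²−9.45²) = 4.577 (area = (16/2)·4.577²·sin(360°/16) = 64.13 mm²). So its area = 64.13 mm². Layer 72 (z = 10.8): the r=10.5 sphere slices to a regular 16-gon of circumradius 10.496 (√(r²−h²) with h=0.3 from center) (area = (16/2)·10.496²·sin(360°/16) = 337.25 mm²). So its area = 337.25 mm². Layer 72 is larger (337.25 vs 64.13 mm²).

layer 72 (z = 10.8 mm)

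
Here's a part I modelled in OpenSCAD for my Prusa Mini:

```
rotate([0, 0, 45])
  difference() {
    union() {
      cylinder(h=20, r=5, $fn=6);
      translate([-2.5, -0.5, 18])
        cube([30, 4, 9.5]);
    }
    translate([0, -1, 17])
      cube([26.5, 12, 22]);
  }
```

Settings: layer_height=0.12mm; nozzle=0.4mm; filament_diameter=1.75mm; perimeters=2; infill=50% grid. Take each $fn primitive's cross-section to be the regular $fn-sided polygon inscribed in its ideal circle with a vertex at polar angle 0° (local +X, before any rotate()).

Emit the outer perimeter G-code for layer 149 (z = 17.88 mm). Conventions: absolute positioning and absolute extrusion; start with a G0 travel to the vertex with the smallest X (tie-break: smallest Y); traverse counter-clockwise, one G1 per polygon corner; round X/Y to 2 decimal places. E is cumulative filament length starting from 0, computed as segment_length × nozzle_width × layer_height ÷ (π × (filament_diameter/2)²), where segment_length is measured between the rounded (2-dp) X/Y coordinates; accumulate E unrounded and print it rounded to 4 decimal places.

G0 X-4.83 Y1.29 Z17.88
G1 X-3.54 Y-3.54 E0.0998
G1 X1.29 Y-4.83 E0.1995
G1 X4.83 Y-1.29 E0.2994
G1 X3.83 Y2.42 E0.3761
G1 X0.71 Y-0.71 E0.4643
G1 X-3.06 Y3.06 E0.5707
G1 X-4.83 Y1.29 E0.6207

At z = 17.88 mm: the r=5 cylinder gives a regular 6-gon of circumradius 5 (constant along its height); the cube at (-2.5, -0.5) does not reach this height (z outside [18, 27.5]); Combining (union): only the r=5 cylinder is present, so the union is just that shape — 1 connected region; the 26.5×12 cube at (0, -1) contributes its full rectangle; Subtracting the remaining from the first: starting from that combined region, the 26.5×12 cube at (0, -1) partially overlaps it — only the 20.95 mm² overlap (of its 318.00 mm²) is removed, clipping the outline — 1 connected region; (whole slice rotated 45° about Z — lengths, areas and connectivity unchanged). The outline is a single polygon with 7 vertices. Extrusion per mm of travel: 0.4 × 0.12 / (π × 0.875²) = 0.019956. Accumulating E over each segment gives final E = 0.6207.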